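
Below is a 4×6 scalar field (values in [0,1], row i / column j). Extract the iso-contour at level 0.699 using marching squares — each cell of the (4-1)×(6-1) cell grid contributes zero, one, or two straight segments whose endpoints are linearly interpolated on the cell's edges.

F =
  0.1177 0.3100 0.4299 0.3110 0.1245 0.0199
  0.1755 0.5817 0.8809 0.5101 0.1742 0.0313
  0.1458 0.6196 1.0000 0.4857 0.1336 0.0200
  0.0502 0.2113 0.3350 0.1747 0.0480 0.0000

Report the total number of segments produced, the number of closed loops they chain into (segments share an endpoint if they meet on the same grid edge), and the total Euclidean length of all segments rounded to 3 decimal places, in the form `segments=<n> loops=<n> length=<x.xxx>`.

segments=6 loops=1 length=5.037

cell (0,1): code 0100 → (0.597,2.000)–(1.000,1.392)
cell (0,2): code 1000 → (1.000,2.491)–(0.597,2.000)
cell (1,1): code 0110 → (1.000,1.392)–(2.000,1.209)
cell (1,2): code 1001 → (2.000,2.585)–(1.000,2.491)
cell (2,1): code 0010 → (2.000,1.209)–(2.453,2.000)
cell (2,2): code 0001 → (2.453,2.000)–(2.000,2.585)
total: 6 segments, chained into 1 closed loop(s), length Σ = 5.037244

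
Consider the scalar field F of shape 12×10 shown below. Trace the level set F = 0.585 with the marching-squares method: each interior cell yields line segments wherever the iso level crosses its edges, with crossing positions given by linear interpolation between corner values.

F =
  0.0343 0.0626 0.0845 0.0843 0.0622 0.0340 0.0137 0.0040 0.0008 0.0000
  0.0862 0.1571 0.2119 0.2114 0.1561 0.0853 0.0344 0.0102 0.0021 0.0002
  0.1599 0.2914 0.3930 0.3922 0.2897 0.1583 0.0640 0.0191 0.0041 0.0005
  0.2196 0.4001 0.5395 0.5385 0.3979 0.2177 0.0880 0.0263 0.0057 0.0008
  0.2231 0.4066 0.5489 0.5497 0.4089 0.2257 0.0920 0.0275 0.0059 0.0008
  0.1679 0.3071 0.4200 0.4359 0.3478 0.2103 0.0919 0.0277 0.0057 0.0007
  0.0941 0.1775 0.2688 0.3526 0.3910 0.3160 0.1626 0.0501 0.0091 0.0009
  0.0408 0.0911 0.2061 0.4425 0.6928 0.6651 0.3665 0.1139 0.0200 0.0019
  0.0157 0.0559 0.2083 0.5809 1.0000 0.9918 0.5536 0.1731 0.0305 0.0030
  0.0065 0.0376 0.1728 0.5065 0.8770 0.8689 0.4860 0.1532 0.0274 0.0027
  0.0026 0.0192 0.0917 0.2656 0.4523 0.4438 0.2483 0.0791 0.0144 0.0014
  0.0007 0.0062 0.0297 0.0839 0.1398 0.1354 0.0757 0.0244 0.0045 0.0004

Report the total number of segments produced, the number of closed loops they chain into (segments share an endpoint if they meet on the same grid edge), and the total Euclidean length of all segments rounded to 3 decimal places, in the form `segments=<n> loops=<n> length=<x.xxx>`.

cell (6,3): code 0100 → (6.643,4.000)–(7.000,3.569)
cell (6,4): code 1100 → (6.771,5.000)–(6.643,4.000)
cell (6,5): code 1000 → (7.000,5.268)–(6.771,5.000)
cell (7,3): code 0110 → (7.000,3.569)–(8.000,3.010)
cell (7,5): code 1001 → (8.000,5.928)–(7.000,5.268)
cell (8,3): code 0110 → (8.000,3.010)–(9.000,3.212)
cell (8,5): code 1001 → (9.000,5.741)–(8.000,5.928)
cell (9,3): code 0010 → (9.000,3.212)–(9.688,4.000)
cell (9,4): code 0011 → (9.688,4.000)–(9.668,5.000)
cell (9,5): code 0001 → (9.668,5.000)–(9.000,5.741)
total: 10 segments, chained into 1 closed loop(s), length Σ = 9.346240

segments=10 loops=1 length=9.346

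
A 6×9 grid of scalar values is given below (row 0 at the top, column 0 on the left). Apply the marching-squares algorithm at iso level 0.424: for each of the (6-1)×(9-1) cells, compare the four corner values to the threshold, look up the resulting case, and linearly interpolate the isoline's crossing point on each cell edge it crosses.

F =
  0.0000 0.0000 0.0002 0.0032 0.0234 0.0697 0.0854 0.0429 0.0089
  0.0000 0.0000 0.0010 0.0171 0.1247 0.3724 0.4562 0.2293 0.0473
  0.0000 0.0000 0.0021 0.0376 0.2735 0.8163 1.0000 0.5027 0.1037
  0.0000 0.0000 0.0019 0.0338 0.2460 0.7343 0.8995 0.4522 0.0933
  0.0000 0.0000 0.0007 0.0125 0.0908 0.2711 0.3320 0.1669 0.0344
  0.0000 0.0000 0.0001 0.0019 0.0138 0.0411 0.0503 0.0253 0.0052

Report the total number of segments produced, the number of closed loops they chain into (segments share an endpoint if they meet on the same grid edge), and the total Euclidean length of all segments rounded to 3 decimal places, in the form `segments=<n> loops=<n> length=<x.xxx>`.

segments=12 loops=1 length=9.111

cell (0,5): code 0100 → (0.913,6.000)–(1.000,5.616)
cell (0,6): code 1000 → (1.000,6.142)–(0.913,6.000)
cell (1,4): code 0100 → (1.116,5.000)–(2.000,4.277)
cell (1,5): code 1110 → (1.000,5.616)–(1.116,5.000)
cell (1,6): code 1101 → (1.712,7.000)–(1.000,6.142)
cell (1,7): code 1000 → (2.000,7.197)–(1.712,7.000)
cell (2,4): code 0110 → (2.000,4.277)–(3.000,4.365)
cell (2,7): code 1001 → (3.000,7.079)–(2.000,7.197)
cell (3,4): code 0010 → (3.000,4.365)–(3.670,5.000)
cell (3,5): code 0011 → (3.670,5.000)–(3.838,6.000)
cell (3,6): code 0011 → (3.838,6.000)–(3.099,7.000)
cell (3,7): code 0001 → (3.099,7.000)–(3.000,7.079)
total: 12 segments, chained into 1 closed loop(s), length Σ = 9.110563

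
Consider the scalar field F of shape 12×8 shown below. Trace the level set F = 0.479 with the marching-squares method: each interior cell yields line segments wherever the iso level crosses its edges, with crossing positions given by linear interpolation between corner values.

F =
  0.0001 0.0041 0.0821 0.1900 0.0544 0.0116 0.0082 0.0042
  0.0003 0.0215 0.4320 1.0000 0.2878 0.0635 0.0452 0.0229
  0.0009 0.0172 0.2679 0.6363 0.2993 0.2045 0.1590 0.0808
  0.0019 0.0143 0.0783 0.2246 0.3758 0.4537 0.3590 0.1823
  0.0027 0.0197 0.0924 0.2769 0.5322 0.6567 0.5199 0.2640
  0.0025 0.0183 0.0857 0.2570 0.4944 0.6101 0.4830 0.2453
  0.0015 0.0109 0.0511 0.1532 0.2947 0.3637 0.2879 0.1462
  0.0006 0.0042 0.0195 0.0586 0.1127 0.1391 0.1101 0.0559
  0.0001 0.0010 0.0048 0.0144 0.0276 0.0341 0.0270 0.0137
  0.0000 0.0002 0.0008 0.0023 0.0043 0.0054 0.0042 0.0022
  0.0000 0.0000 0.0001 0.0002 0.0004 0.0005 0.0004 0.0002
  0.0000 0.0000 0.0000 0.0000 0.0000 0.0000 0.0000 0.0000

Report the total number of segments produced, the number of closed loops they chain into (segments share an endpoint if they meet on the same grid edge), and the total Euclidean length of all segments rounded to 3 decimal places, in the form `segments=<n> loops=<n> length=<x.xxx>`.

segments=16 loops=2 length=12.799

cell (0,2): code 0100 → (0.357,3.000)–(1.000,2.083)
cell (0,3): code 1000 → (1.000,3.732)–(0.357,3.000)
cell (1,2): code 0110 → (1.000,2.083)–(2.000,2.573)
cell (1,3): code 1001 → (2.000,3.467)–(1.000,3.732)
cell (2,2): code 0010 → (2.000,2.573)–(2.382,3.000)
cell (2,3): code 0001 → (2.382,3.000)–(2.000,3.467)
cell (3,3): code 0100 → (3.660,4.000)–(4.000,3.792)
cell (3,4): code 1100 → (3.125,5.000)–(3.660,4.000)
cell (3,5): code 1100 → (3.746,6.000)–(3.125,5.000)
cell (3,6): code 1000 → (4.000,6.160)–(3.746,6.000)
cell (4,3): code 0110 → (4.000,3.792)–(5.000,3.935)
cell (4,6): code 1001 → (5.000,6.017)–(4.000,6.160)
cell (5,3): code 0010 → (5.000,3.935)–(5.077,4.000)
cell (5,4): code 0011 → (5.077,4.000)–(5.532,5.000)
cell (5,5): code 0011 → (5.532,5.000)–(5.021,6.000)
cell (5,6): code 0001 → (5.021,6.000)–(5.000,6.017)
total: 16 segments, chained into 2 closed loop(s), length Σ = 12.798952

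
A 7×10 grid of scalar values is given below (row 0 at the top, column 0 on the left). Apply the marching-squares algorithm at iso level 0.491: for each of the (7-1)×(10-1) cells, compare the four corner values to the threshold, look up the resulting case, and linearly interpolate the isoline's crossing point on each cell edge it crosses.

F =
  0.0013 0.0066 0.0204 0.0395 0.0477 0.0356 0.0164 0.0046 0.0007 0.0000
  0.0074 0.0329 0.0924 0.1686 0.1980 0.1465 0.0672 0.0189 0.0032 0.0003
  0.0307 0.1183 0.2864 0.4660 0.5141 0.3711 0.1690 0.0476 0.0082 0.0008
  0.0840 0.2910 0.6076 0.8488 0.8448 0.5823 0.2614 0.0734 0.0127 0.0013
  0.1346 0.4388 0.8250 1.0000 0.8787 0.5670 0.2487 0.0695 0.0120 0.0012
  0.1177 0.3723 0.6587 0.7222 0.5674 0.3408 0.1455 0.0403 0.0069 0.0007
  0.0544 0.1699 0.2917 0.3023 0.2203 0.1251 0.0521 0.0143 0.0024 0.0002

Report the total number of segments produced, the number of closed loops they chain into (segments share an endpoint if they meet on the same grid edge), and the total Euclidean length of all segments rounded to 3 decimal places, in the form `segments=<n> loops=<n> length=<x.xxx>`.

segments=16 loops=1 length=12.095

cell (1,3): code 0100 → (1.927,4.000)–(2.000,3.520)
cell (1,4): code 1000 → (2.000,4.162)–(1.927,4.000)
cell (2,1): code 0100 → (2.637,2.000)–(3.000,1.632)
cell (2,2): code 1100 → (2.065,3.000)–(2.637,2.000)
cell (2,3): code 1110 → (2.000,3.520)–(2.065,3.000)
cell (2,4): code 1101 → (2.568,5.000)–(2.000,4.162)
cell (2,5): code 1000 → (3.000,5.285)–(2.568,5.000)
cell (3,1): code 0110 → (3.000,1.632)–(4.000,1.135)
cell (3,5): code 1001 → (4.000,5.239)–(3.000,5.285)
cell (4,1): code 0110 → (4.000,1.135)–(5.000,1.414)
cell (4,4): code 1011 → (5.000,4.337)–(4.336,5.000)
cell (4,5): code 0001 → (4.336,5.000)–(4.000,5.239)
cell (5,1): code 0010 → (5.000,1.414)–(5.457,2.000)
cell (5,2): code 0011 → (5.457,2.000)–(5.551,3.000)
cell (5,3): code 0011 → (5.551,3.000)–(5.220,4.000)
cell (5,4): code 0001 → (5.220,4.000)–(5.000,4.337)
total: 16 segments, chained into 1 closed loop(s), length Σ = 12.095192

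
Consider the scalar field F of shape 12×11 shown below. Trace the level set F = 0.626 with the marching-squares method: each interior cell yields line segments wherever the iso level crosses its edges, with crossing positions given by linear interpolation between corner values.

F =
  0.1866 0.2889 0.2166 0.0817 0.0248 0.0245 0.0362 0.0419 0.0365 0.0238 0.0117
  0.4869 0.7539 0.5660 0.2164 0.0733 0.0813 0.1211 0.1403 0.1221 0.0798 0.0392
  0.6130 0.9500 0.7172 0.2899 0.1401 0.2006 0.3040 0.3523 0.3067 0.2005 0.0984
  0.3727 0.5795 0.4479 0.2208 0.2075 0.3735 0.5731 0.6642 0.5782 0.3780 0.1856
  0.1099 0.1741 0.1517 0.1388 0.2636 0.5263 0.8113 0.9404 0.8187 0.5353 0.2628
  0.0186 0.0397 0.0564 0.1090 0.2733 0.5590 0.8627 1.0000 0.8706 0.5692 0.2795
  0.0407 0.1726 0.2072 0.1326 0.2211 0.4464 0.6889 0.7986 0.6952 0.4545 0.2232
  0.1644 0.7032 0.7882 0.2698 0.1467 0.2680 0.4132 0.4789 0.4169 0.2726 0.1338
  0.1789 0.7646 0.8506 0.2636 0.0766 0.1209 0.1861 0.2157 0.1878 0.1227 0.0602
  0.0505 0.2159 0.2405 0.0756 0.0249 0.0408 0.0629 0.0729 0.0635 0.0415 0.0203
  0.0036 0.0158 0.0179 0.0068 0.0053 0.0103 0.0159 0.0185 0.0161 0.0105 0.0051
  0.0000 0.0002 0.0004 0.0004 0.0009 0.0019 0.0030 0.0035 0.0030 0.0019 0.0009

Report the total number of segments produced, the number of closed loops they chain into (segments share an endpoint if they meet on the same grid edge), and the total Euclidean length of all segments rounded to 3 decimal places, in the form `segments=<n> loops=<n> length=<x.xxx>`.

segments=30 loops=3 length=23.165

cell (0,0): code 0100 → (0.725,1.000)–(1.000,0.521)
cell (0,1): code 1000 → (1.000,1.681)–(0.725,1.000)
cell (1,0): code 0110 → (1.000,0.521)–(2.000,0.039)
cell (1,1): code 1101 → (1.397,2.000)–(1.000,1.681)
cell (1,2): code 1000 → (2.000,2.213)–(1.397,2.000)
cell (2,0): code 0010 → (2.000,0.039)–(2.874,1.000)
cell (2,1): code 0011 → (2.874,1.000)–(2.339,2.000)
cell (2,2): code 0001 → (2.339,2.000)–(2.000,2.213)
cell (2,6): code 0100 → (2.878,7.000)–(3.000,6.581)
cell (2,7): code 1000 → (3.000,7.444)–(2.878,7.000)
cell (3,5): code 0100 → (3.222,6.000)–(4.000,5.350)
cell (3,6): code 1110 → (3.000,6.581)–(3.222,6.000)
cell (3,7): code 1101 → (3.199,8.000)–(3.000,7.444)
cell (3,8): code 1000 → (4.000,8.680)–(3.199,8.000)
cell (4,5): code 0110 → (4.000,5.350)–(5.000,5.221)
cell (4,8): code 1001 → (5.000,8.812)–(4.000,8.680)
cell (5,5): code 0110 → (5.000,5.221)–(6.000,5.741)
cell (5,8): code 1001 → (6.000,8.287)–(5.000,8.812)
cell (6,0): code 0100 → (6.855,1.000)–(7.000,0.857)
cell (6,1): code 1100 → (6.721,2.000)–(6.855,1.000)
cell (6,2): code 1000 → (7.000,2.313)–(6.721,2.000)
cell (6,5): code 0010 → (6.000,5.741)–(6.228,6.000)
cell (6,6): code 0011 → (6.228,6.000)–(6.540,7.000)
cell (6,7): code 0011 → (6.540,7.000)–(6.249,8.000)
cell (6,8): code 0001 → (6.249,8.000)–(6.000,8.287)
cell (7,0): code 0110 → (7.000,0.857)–(8.000,0.763)
cell (7,2): code 1001 → (8.000,2.383)–(7.000,2.313)
cell (8,0): code 0010 → (8.000,0.763)–(8.253,1.000)
cell (8,1): code 0011 → (8.253,1.000)–(8.368,2.000)
cell (8,2): code 0001 → (8.368,2.000)–(8.000,2.383)
total: 30 segments, chained into 3 closed loop(s), length Σ = 23.165295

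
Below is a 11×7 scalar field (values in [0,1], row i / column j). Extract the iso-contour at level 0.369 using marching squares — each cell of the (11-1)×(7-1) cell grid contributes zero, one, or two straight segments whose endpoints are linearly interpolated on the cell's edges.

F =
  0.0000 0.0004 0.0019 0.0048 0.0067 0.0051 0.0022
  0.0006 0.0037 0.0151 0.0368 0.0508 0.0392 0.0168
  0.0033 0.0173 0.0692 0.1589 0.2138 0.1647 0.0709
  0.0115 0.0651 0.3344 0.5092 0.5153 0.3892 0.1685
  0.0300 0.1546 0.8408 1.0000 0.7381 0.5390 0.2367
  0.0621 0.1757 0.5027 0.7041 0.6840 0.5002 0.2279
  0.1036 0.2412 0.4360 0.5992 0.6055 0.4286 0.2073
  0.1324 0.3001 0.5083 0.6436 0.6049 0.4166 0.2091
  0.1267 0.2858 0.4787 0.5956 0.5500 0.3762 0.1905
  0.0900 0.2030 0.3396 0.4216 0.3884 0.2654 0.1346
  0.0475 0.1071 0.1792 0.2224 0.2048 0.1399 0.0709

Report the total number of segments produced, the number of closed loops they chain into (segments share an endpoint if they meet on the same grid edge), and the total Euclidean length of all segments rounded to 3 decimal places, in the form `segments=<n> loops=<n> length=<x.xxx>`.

cell (2,2): code 0100 → (2.600,3.000)–(3.000,2.198)
cell (2,3): code 1100 → (2.515,4.000)–(2.600,3.000)
cell (2,4): code 1100 → (2.910,5.000)–(2.515,4.000)
cell (2,5): code 1000 → (3.000,5.092)–(2.910,5.000)
cell (3,1): code 0100 → (3.068,2.000)–(4.000,1.312)
cell (3,2): code 1110 → (3.000,2.198)–(3.068,2.000)
cell (3,5): code 1001 → (4.000,5.562)–(3.000,5.092)
cell (4,1): code 0110 → (4.000,1.312)–(5.000,1.591)
cell (4,5): code 1001 → (5.000,5.482)–(4.000,5.562)
cell (5,1): code 0110 → (5.000,1.591)–(6.000,1.656)
cell (5,5): code 1001 → (6.000,5.269)–(5.000,5.482)
cell (6,1): code 0110 → (6.000,1.656)–(7.000,1.331)
cell (6,5): code 1001 → (7.000,5.229)–(6.000,5.269)
cell (7,1): code 0110 → (7.000,1.331)–(8.000,1.431)
cell (7,5): code 1001 → (8.000,5.039)–(7.000,5.229)
cell (8,1): code 0010 → (8.000,1.431)–(8.789,2.000)
cell (8,2): code 0111 → (8.789,2.000)–(9.000,2.359)
cell (8,4): code 1011 → (9.000,4.158)–(8.065,5.000)
cell (8,5): code 0001 → (8.065,5.000)–(8.000,5.039)
cell (9,2): code 0010 → (9.000,2.359)–(9.264,3.000)
cell (9,3): code 0011 → (9.264,3.000)–(9.106,4.000)
cell (9,4): code 0001 → (9.106,4.000)–(9.000,4.158)
total: 22 segments, chained into 1 closed loop(s), length Σ = 18.335959

segments=22 loops=1 length=18.336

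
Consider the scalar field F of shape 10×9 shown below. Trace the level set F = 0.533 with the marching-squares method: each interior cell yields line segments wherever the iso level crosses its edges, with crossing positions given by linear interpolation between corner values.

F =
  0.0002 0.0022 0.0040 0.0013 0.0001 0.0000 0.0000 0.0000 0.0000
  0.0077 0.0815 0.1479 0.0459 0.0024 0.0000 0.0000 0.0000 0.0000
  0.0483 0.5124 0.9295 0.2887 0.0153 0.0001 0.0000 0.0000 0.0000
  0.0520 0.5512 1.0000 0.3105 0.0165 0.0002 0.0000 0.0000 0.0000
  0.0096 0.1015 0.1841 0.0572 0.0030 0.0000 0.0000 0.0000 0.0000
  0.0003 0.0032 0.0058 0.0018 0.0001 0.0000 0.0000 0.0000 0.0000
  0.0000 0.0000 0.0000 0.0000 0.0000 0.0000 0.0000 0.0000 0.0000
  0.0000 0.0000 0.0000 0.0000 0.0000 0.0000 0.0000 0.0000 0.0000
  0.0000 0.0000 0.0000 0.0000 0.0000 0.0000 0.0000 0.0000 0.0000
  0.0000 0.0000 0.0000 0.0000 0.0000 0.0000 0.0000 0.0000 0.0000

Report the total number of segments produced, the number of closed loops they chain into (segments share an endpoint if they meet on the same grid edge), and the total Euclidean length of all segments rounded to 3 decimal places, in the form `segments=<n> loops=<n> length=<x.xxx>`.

cell (1,1): code 0100 → (1.493,2.000)–(2.000,1.049)
cell (1,2): code 1000 → (2.000,2.619)–(1.493,2.000)
cell (2,0): code 0100 → (2.531,1.000)–(3.000,0.964)
cell (2,1): code 1110 → (2.000,1.049)–(2.531,1.000)
cell (2,2): code 1001 → (3.000,2.677)–(2.000,2.619)
cell (3,0): code 0010 → (3.000,0.964)–(3.040,1.000)
cell (3,1): code 0011 → (3.040,1.000)–(3.572,2.000)
cell (3,2): code 0001 → (3.572,2.000)–(3.000,2.677)
total: 8 segments, chained into 1 closed loop(s), length Σ = 5.956946

segments=8 loops=1 length=5.957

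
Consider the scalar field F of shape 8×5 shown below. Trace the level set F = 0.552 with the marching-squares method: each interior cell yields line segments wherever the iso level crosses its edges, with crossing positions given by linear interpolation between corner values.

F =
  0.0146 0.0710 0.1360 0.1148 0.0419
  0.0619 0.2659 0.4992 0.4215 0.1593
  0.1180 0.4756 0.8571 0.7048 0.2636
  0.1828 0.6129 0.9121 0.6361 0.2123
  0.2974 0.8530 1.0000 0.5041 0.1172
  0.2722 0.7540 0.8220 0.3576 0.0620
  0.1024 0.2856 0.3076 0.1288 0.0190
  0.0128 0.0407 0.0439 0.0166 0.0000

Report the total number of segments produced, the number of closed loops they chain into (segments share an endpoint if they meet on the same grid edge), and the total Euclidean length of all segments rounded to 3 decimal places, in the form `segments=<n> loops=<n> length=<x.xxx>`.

segments=14 loops=1 length=11.493

cell (1,1): code 0100 → (1.148,2.000)–(2.000,1.200)
cell (1,2): code 1100 → (1.461,3.000)–(1.148,2.000)
cell (1,3): code 1000 → (2.000,3.346)–(1.461,3.000)
cell (2,0): code 0100 → (2.556,1.000)–(3.000,0.858)
cell (2,1): code 1110 → (2.000,1.200)–(2.556,1.000)
cell (2,3): code 1001 → (3.000,3.198)–(2.000,3.346)
cell (3,0): code 0110 → (3.000,0.858)–(4.000,0.458)
cell (3,2): code 1011 → (4.000,2.903)–(3.637,3.000)
cell (3,3): code 0001 → (3.637,3.000)–(3.000,3.198)
cell (4,0): code 0110 → (4.000,0.458)–(5.000,0.581)
cell (4,2): code 1001 → (5.000,2.581)–(4.000,2.903)
cell (5,0): code 0010 → (5.000,0.581)–(5.431,1.000)
cell (5,1): code 0011 → (5.431,1.000)–(5.525,2.000)
cell (5,2): code 0001 → (5.525,2.000)–(5.000,2.581)
total: 14 segments, chained into 1 closed loop(s), length Σ = 11.492679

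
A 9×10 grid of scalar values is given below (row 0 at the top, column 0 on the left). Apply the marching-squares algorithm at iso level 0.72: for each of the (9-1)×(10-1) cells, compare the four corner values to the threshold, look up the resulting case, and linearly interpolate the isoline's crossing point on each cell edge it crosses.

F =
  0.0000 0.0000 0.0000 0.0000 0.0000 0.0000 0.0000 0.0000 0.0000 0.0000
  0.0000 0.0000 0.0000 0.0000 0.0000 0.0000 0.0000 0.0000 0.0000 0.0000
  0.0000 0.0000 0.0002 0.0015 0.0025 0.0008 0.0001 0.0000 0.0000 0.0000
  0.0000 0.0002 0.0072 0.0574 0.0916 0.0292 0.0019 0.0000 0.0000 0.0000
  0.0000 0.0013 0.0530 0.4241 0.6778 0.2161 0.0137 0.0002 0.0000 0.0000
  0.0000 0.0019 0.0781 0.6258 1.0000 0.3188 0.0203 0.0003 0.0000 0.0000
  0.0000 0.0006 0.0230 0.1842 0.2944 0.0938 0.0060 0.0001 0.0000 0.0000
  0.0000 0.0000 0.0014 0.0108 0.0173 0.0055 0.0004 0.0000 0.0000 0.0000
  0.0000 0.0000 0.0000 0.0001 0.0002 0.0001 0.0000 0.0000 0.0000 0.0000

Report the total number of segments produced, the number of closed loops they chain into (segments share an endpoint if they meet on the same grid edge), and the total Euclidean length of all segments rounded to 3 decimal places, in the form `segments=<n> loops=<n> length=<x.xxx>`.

cell (4,3): code 0100 → (4.131,4.000)–(5.000,3.252)
cell (4,4): code 1000 → (5.000,4.411)–(4.131,4.000)
cell (5,3): code 0010 → (5.000,3.252)–(5.397,4.000)
cell (5,4): code 0001 → (5.397,4.000)–(5.000,4.411)
total: 4 segments, chained into 1 closed loop(s), length Σ = 3.526422

segments=4 loops=1 length=3.526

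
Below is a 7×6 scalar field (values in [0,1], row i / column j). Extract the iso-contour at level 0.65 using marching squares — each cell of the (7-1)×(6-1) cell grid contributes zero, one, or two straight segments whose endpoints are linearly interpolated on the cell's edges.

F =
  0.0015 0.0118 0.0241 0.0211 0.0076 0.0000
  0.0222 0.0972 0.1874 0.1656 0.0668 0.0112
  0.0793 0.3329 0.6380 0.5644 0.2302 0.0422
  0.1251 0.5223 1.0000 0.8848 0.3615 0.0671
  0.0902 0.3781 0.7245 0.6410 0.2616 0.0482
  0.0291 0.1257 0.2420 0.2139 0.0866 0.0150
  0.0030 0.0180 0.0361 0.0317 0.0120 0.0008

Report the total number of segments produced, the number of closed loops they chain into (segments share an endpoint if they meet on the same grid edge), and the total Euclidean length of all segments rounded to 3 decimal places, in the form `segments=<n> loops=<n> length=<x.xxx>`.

segments=8 loops=1 length=6.572

cell (2,1): code 0100 → (2.033,2.000)–(3.000,1.267)
cell (2,2): code 1100 → (2.267,3.000)–(2.033,2.000)
cell (2,3): code 1000 → (3.000,3.449)–(2.267,3.000)
cell (3,1): code 0110 → (3.000,1.267)–(4.000,1.785)
cell (3,2): code 1011 → (4.000,2.892)–(3.963,3.000)
cell (3,3): code 0001 → (3.963,3.000)–(3.000,3.449)
cell (4,1): code 0010 → (4.000,1.785)–(4.154,2.000)
cell (4,2): code 0001 → (4.154,2.000)–(4.000,2.892)
total: 8 segments, chained into 1 closed loop(s), length Σ = 6.572062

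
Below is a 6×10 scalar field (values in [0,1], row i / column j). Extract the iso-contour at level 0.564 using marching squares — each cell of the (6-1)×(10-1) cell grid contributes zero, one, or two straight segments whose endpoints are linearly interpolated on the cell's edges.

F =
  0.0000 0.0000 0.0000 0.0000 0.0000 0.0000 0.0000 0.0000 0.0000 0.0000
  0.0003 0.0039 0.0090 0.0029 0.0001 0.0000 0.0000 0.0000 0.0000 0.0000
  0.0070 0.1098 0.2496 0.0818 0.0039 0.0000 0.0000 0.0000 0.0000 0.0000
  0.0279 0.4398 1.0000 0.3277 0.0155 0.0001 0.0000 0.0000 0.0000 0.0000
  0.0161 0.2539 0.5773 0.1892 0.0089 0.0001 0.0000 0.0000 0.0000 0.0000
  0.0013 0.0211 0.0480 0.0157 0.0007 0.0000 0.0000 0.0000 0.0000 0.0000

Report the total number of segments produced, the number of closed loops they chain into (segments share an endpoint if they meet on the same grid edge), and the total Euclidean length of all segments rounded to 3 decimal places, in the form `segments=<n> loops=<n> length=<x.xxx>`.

segments=6 loops=1 length=4.349

cell (2,1): code 0100 → (2.419,2.000)–(3.000,1.222)
cell (2,2): code 1000 → (3.000,2.649)–(2.419,2.000)
cell (3,1): code 0110 → (3.000,1.222)–(4.000,1.959)
cell (3,2): code 1001 → (4.000,2.034)–(3.000,2.649)
cell (4,1): code 0010 → (4.000,1.959)–(4.025,2.000)
cell (4,2): code 0001 → (4.025,2.000)–(4.000,2.034)
total: 6 segments, chained into 1 closed loop(s), length Σ = 4.348597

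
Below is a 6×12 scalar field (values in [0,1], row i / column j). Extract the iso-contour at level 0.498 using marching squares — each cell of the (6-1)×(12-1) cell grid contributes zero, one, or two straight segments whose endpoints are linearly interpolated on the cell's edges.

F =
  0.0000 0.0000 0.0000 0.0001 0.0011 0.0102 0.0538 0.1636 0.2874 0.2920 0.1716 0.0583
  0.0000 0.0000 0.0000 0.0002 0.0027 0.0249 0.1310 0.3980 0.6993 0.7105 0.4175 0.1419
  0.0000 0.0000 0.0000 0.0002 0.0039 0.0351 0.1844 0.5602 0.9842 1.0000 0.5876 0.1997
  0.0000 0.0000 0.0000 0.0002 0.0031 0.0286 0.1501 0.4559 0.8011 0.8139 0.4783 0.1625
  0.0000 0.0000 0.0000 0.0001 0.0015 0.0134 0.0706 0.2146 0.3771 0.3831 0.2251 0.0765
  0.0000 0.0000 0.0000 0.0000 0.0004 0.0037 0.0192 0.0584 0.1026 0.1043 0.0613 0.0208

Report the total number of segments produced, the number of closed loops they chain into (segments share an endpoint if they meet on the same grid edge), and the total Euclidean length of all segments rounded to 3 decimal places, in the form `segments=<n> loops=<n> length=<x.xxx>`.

segments=14 loops=1 length=10.361

cell (0,7): code 0100 → (0.511,8.000)–(1.000,7.332)
cell (0,8): code 1100 → (0.492,9.000)–(0.511,8.000)
cell (0,9): code 1000 → (1.000,9.725)–(0.492,9.000)
cell (1,6): code 0100 → (1.617,7.000)–(2.000,6.834)
cell (1,7): code 1110 → (1.000,7.332)–(1.617,7.000)
cell (1,9): code 1101 → (1.473,10.000)–(1.000,9.725)
cell (1,10): code 1000 → (2.000,10.231)–(1.473,10.000)
cell (2,6): code 0010 → (2.000,6.834)–(2.596,7.000)
cell (2,7): code 0111 → (2.596,7.000)–(3.000,7.122)
cell (2,9): code 1011 → (3.000,9.941)–(2.820,10.000)
cell (2,10): code 0001 → (2.820,10.000)–(2.000,10.231)
cell (3,7): code 0010 → (3.000,7.122)–(3.715,8.000)
cell (3,8): code 0011 → (3.715,8.000)–(3.733,9.000)
cell (3,9): code 0001 → (3.733,9.000)–(3.000,9.941)
total: 14 segments, chained into 1 closed loop(s), length Σ = 10.360963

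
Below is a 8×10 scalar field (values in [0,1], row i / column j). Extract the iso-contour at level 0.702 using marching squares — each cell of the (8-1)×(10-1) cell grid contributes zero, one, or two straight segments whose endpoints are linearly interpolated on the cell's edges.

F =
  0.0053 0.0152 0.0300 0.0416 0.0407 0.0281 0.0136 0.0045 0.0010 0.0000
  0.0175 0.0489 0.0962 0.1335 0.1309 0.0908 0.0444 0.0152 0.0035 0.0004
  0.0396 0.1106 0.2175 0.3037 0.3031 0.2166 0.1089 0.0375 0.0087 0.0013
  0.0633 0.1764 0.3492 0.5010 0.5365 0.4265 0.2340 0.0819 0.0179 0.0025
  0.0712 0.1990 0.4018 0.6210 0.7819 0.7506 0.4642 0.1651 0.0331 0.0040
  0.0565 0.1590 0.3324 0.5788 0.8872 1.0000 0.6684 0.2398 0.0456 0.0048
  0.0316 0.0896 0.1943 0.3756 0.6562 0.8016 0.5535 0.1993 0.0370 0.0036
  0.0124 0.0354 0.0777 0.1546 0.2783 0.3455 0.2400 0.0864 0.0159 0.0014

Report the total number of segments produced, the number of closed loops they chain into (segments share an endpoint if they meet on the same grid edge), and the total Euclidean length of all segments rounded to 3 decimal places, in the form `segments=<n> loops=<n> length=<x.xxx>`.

segments=10 loops=1 length=7.745

cell (3,3): code 0100 → (3.674,4.000)–(4.000,3.503)
cell (3,4): code 1100 → (3.850,5.000)–(3.674,4.000)
cell (3,5): code 1000 → (4.000,5.170)–(3.850,5.000)
cell (4,3): code 0110 → (4.000,3.503)–(5.000,3.399)
cell (4,5): code 1001 → (5.000,5.899)–(4.000,5.170)
cell (5,3): code 0010 → (5.000,3.399)–(5.802,4.000)
cell (5,4): code 0111 → (5.802,4.000)–(6.000,4.315)
cell (5,5): code 1001 → (6.000,5.401)–(5.000,5.899)
cell (6,4): code 0010 → (6.000,4.315)–(6.218,5.000)
cell (6,5): code 0001 → (6.218,5.000)–(6.000,5.401)
total: 10 segments, chained into 1 closed loop(s), length Σ = 7.745117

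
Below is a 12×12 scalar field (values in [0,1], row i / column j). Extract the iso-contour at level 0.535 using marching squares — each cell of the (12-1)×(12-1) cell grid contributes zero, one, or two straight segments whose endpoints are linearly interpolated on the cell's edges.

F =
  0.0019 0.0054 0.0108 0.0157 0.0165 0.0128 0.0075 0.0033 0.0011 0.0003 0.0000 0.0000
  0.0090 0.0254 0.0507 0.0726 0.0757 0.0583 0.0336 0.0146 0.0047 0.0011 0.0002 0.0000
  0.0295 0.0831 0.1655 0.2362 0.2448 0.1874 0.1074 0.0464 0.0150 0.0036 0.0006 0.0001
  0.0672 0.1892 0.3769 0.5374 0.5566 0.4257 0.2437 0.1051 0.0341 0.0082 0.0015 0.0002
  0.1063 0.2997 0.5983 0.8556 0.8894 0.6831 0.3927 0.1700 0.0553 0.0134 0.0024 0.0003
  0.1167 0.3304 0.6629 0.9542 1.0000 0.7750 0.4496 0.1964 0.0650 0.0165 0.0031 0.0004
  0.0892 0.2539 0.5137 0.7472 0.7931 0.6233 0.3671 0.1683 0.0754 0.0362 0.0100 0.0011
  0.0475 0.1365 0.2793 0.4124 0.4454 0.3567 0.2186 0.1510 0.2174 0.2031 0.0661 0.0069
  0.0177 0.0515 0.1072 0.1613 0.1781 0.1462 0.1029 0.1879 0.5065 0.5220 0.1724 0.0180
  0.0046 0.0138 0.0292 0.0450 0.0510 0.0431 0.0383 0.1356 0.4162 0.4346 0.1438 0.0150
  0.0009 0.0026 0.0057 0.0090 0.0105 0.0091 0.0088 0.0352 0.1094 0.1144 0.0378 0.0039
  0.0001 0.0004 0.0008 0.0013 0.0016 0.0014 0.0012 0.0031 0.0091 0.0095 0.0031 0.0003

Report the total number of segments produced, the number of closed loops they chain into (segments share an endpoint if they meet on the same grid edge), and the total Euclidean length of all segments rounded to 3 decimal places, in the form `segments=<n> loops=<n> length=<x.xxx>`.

segments=16 loops=1 length=12.373

cell (2,2): code 0100 → (2.992,3.000)–(3.000,2.985)
cell (2,3): code 1100 → (2.931,4.000)–(2.992,3.000)
cell (2,4): code 1000 → (3.000,4.165)–(2.931,4.000)
cell (3,1): code 0100 → (3.714,2.000)–(4.000,1.788)
cell (3,2): code 1110 → (3.000,2.985)–(3.714,2.000)
cell (3,4): code 1101 → (3.425,5.000)–(3.000,4.165)
cell (3,5): code 1000 → (4.000,5.510)–(3.425,5.000)
cell (4,1): code 0110 → (4.000,1.788)–(5.000,1.615)
cell (4,5): code 1001 → (5.000,5.738)–(4.000,5.510)
cell (5,1): code 0010 → (5.000,1.615)–(5.857,2.000)
cell (5,2): code 0111 → (5.857,2.000)–(6.000,2.091)
cell (5,5): code 1001 → (6.000,5.345)–(5.000,5.738)
cell (6,2): code 0010 → (6.000,2.091)–(6.634,3.000)
cell (6,3): code 0011 → (6.634,3.000)–(6.742,4.000)
cell (6,4): code 0011 → (6.742,4.000)–(6.331,5.000)
cell (6,5): code 0001 → (6.331,5.000)–(6.000,5.345)
total: 16 segments, chained into 1 closed loop(s), length Σ = 12.372802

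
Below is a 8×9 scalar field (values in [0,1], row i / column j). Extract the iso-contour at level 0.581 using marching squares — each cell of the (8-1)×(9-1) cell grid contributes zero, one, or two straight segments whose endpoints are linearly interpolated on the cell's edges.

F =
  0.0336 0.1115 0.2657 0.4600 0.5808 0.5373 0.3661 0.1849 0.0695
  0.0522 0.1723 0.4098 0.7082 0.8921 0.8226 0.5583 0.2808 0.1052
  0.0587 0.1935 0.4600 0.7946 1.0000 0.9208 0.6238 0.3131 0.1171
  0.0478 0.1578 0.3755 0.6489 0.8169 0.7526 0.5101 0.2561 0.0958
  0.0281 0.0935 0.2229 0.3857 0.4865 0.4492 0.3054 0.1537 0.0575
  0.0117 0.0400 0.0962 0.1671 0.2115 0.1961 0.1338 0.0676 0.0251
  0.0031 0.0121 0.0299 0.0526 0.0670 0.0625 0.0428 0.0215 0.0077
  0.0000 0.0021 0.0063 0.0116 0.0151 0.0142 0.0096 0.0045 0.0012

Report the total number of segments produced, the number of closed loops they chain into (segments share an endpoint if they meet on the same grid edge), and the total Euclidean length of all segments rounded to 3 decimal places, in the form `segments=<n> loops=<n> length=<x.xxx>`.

segments=14 loops=1 length=11.620

cell (0,2): code 0100 → (0.488,3.000)–(1.000,2.574)
cell (0,3): code 1100 → (0.001,4.000)–(0.488,3.000)
cell (0,4): code 1100 → (0.153,5.000)–(0.001,4.000)
cell (0,5): code 1000 → (1.000,5.914)–(0.153,5.000)
cell (1,2): code 0110 → (1.000,2.574)–(2.000,2.362)
cell (1,5): code 1101 → (1.347,6.000)–(1.000,5.914)
cell (1,6): code 1000 → (2.000,6.138)–(1.347,6.000)
cell (2,2): code 0110 → (2.000,2.362)–(3.000,2.752)
cell (2,5): code 1011 → (3.000,5.708)–(2.376,6.000)
cell (2,6): code 0001 → (2.376,6.000)–(2.000,6.138)
cell (3,2): code 0010 → (3.000,2.752)–(3.258,3.000)
cell (3,3): code 0011 → (3.258,3.000)–(3.714,4.000)
cell (3,4): code 0011 → (3.714,4.000)–(3.566,5.000)
cell (3,5): code 0001 → (3.566,5.000)–(3.000,5.708)
total: 14 segments, chained into 1 closed loop(s), length Σ = 11.620478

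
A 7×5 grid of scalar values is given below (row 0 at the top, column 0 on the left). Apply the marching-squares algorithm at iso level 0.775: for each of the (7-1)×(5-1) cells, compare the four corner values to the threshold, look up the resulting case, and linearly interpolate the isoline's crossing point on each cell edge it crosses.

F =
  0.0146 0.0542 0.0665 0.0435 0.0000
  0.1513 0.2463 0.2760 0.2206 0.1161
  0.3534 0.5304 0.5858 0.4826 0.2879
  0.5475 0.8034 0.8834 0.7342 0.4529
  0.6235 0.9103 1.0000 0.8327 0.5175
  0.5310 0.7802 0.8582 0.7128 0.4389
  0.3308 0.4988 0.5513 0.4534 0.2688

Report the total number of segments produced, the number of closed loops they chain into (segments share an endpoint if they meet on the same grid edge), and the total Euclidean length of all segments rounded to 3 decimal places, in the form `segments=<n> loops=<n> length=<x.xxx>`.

cell (2,0): code 0100 → (2.896,1.000)–(3.000,0.889)
cell (2,1): code 1100 → (2.636,2.000)–(2.896,1.000)
cell (2,2): code 1000 → (3.000,2.727)–(2.636,2.000)
cell (3,0): code 0110 → (3.000,0.889)–(4.000,0.528)
cell (3,2): code 1101 → (3.414,3.000)–(3.000,2.727)
cell (3,3): code 1000 → (4.000,3.183)–(3.414,3.000)
cell (4,0): code 0110 → (4.000,0.528)–(5.000,0.979)
cell (4,2): code 1011 → (5.000,2.572)–(4.481,3.000)
cell (4,3): code 0001 → (4.481,3.000)–(4.000,3.183)
cell (5,0): code 0010 → (5.000,0.979)–(5.018,1.000)
cell (5,1): code 0011 → (5.018,1.000)–(5.271,2.000)
cell (5,2): code 0001 → (5.271,2.000)–(5.000,2.572)
total: 12 segments, chained into 1 closed loop(s), length Σ = 8.148001

segments=12 loops=1 length=8.148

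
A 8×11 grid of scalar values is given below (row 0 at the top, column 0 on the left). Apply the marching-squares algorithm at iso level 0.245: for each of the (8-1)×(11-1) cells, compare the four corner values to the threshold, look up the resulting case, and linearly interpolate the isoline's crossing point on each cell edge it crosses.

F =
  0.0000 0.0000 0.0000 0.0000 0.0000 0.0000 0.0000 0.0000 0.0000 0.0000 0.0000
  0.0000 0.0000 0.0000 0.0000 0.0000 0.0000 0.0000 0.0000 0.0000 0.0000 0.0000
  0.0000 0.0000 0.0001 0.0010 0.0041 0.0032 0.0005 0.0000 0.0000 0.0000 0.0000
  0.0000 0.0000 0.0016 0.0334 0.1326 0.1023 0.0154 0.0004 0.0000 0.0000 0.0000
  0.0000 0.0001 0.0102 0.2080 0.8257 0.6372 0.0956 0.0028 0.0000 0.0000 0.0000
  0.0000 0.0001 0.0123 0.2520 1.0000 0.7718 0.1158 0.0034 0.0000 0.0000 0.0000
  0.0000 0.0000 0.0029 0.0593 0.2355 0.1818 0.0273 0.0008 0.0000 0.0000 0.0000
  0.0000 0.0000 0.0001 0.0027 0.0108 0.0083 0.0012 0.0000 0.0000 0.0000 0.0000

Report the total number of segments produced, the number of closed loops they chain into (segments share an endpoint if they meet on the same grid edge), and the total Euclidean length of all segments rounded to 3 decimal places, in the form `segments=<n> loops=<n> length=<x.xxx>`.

segments=10 loops=1 length=8.935

cell (3,3): code 0100 → (3.162,4.000)–(4.000,3.060)
cell (3,4): code 1100 → (3.267,5.000)–(3.162,4.000)
cell (3,5): code 1000 → (4.000,5.724)–(3.267,5.000)
cell (4,2): code 0100 → (4.841,3.000)–(5.000,2.971)
cell (4,3): code 1110 → (4.000,3.060)–(4.841,3.000)
cell (4,5): code 1001 → (5.000,5.803)–(4.000,5.724)
cell (5,2): code 0010 → (5.000,2.971)–(5.036,3.000)
cell (5,3): code 0011 → (5.036,3.000)–(5.988,4.000)
cell (5,4): code 0011 → (5.988,4.000)–(5.893,5.000)
cell (5,5): code 0001 → (5.893,5.000)–(5.000,5.803)
total: 10 segments, chained into 1 closed loop(s), length Σ = 8.935294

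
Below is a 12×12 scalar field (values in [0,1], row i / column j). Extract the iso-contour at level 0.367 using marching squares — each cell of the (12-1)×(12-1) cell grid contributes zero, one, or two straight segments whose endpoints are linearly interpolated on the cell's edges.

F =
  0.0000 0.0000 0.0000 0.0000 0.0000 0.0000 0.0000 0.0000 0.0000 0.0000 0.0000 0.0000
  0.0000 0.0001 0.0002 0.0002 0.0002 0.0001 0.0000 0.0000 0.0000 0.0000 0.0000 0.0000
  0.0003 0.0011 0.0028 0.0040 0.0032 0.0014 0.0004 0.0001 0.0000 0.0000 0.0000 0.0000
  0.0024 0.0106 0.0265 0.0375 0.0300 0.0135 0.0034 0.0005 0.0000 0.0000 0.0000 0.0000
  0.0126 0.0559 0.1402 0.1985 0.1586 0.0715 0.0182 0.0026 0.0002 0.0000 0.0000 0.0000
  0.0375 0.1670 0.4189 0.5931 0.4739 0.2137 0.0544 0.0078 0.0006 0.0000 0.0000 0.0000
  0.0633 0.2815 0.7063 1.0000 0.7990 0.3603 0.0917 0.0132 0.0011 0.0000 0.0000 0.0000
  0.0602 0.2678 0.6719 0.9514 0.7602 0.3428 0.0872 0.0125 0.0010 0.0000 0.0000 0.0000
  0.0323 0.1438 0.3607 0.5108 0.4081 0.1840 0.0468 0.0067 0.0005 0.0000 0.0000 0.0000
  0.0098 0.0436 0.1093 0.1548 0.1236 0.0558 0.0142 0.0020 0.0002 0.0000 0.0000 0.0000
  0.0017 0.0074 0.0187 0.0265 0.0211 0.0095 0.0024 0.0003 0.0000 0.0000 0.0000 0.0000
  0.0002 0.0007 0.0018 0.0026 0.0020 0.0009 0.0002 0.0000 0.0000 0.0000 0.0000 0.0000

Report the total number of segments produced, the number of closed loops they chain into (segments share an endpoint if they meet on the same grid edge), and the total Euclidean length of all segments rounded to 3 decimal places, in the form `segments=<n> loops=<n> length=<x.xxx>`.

segments=14 loops=1 length=12.072

cell (4,1): code 0100 → (4.814,2.000)–(5.000,1.794)
cell (4,2): code 1100 → (4.427,3.000)–(4.814,2.000)
cell (4,3): code 1100 → (4.661,4.000)–(4.427,3.000)
cell (4,4): code 1000 → (5.000,4.411)–(4.661,4.000)
cell (5,1): code 0110 → (5.000,1.794)–(6.000,1.201)
cell (5,4): code 1001 → (6.000,4.985)–(5.000,4.411)
cell (6,1): code 0110 → (6.000,1.201)–(7.000,1.245)
cell (6,4): code 1001 → (7.000,4.942)–(6.000,4.985)
cell (7,1): code 0010 → (7.000,1.245)–(7.980,2.000)
cell (7,2): code 0111 → (7.980,2.000)–(8.000,2.042)
cell (7,4): code 1001 → (8.000,4.183)–(7.000,4.942)
cell (8,2): code 0010 → (8.000,2.042)–(8.404,3.000)
cell (8,3): code 0011 → (8.404,3.000)–(8.144,4.000)
cell (8,4): code 0001 → (8.144,4.000)–(8.000,4.183)
total: 14 segments, chained into 1 closed loop(s), length Σ = 12.071575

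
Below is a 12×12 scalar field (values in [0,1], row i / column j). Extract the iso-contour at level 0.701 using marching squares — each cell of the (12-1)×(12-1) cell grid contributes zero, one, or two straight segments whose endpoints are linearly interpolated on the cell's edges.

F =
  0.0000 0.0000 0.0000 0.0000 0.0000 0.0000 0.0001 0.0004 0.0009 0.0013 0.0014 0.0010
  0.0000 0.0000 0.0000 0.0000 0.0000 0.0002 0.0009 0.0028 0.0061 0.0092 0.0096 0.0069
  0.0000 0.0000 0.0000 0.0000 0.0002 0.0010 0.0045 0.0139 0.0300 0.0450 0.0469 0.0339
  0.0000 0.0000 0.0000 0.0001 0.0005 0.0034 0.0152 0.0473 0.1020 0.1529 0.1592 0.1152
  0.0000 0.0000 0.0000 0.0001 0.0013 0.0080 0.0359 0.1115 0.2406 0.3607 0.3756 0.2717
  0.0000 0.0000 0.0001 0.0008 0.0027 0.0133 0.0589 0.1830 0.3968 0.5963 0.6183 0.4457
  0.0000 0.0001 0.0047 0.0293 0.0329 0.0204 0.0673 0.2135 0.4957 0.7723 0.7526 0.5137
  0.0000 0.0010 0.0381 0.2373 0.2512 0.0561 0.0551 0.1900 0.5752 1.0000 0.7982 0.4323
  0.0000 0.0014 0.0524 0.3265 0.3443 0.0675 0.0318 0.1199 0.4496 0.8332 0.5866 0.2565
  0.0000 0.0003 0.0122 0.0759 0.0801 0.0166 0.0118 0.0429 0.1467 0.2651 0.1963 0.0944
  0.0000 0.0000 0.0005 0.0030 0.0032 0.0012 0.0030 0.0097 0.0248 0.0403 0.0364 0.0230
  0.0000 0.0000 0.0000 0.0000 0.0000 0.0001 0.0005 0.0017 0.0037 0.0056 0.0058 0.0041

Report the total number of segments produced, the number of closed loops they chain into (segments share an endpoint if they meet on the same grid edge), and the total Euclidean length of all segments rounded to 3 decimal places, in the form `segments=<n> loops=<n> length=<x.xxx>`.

segments=10 loops=1 length=7.323

cell (5,8): code 0100 → (5.595,9.000)–(6.000,8.742)
cell (5,9): code 1100 → (5.616,10.000)–(5.595,9.000)
cell (5,10): code 1000 → (6.000,10.216)–(5.616,10.000)
cell (6,8): code 0110 → (6.000,8.742)–(7.000,8.296)
cell (6,10): code 1001 → (7.000,10.266)–(6.000,10.216)
cell (7,8): code 0110 → (7.000,8.296)–(8.000,8.655)
cell (7,9): code 1011 → (8.000,9.536)–(7.459,10.000)
cell (7,10): code 0001 → (7.459,10.000)–(7.000,10.266)
cell (8,8): code 0010 → (8.000,8.655)–(8.233,9.000)
cell (8,9): code 0001 → (8.233,9.000)–(8.000,9.536)
total: 10 segments, chained into 1 closed loop(s), length Σ = 7.323227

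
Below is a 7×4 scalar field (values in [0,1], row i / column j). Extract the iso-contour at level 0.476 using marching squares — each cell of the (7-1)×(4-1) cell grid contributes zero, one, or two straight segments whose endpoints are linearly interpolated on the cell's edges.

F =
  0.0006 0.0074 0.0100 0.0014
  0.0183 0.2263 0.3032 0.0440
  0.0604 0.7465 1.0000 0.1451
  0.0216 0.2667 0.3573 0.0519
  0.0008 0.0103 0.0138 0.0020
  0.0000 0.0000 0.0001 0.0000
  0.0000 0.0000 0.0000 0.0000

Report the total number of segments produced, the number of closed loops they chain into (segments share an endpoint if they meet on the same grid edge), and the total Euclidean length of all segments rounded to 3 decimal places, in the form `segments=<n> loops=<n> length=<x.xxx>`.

cell (1,0): code 0100 → (1.480,1.000)–(2.000,0.606)
cell (1,1): code 1100 → (1.248,2.000)–(1.480,1.000)
cell (1,2): code 1000 → (2.000,2.613)–(1.248,2.000)
cell (2,0): code 0010 → (2.000,0.606)–(2.564,1.000)
cell (2,1): code 0011 → (2.564,1.000)–(2.815,2.000)
cell (2,2): code 0001 → (2.815,2.000)–(2.000,2.613)
total: 6 segments, chained into 1 closed loop(s), length Σ = 5.388396

segments=6 loops=1 length=5.388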